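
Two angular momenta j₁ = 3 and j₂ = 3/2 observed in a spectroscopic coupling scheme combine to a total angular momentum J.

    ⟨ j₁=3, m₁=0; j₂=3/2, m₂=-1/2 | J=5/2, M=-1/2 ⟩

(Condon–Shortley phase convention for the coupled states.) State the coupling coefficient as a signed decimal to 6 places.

-0.414039  (= −√(6/35))

√[6·2!4!1!/8! · 3!3!1!2!2!3!] = √(216/35)
  +(−1)^0/∏(0,2,3,1,1,0)! = 1/12  (running 1/12)
  +(−1)^1/∏(1,1,2,0,2,1)! = -1/4  (running -1/6)
⟨..|..⟩ = √(216/35)·(-1/6) = -0.414039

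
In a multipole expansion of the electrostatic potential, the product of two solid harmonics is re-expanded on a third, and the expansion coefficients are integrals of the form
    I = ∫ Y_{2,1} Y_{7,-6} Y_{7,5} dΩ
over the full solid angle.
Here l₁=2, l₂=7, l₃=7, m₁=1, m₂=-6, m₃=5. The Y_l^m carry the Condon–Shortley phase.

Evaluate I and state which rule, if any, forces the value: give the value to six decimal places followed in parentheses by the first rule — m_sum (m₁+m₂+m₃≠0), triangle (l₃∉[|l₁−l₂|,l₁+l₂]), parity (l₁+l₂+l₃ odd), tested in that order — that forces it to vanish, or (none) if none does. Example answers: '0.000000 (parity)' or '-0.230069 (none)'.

0.196071 (none)

Rules hold: Σm=0, L=16 even, 5≤7≤9.
N = 5·15·15 = 1125
Δ = 2!·2!·12!/17! = 1/185640
Racah Σ t=0..2: t=0:+1/2419200 t=1:−1/518400 t=2:+1/2419200 = -1/907200
⇒ 3j(2 7 7; 0 0 0)² = 56/3315, sgn +1
Racah Σ t=0..1: t=0:+1/79833600 t=1:−1/958003200 = 1/87091200
⇒ 3j(2 7 7; 1 -6 5)² = 121/4760, sgn +1
4πI² = N·(3j₀)²·(3jₘ)² = 1815/3757
I = +1·√(0.483098/4π) = 0.19607074
No selection rule forces the value: the integral is nonzero (none).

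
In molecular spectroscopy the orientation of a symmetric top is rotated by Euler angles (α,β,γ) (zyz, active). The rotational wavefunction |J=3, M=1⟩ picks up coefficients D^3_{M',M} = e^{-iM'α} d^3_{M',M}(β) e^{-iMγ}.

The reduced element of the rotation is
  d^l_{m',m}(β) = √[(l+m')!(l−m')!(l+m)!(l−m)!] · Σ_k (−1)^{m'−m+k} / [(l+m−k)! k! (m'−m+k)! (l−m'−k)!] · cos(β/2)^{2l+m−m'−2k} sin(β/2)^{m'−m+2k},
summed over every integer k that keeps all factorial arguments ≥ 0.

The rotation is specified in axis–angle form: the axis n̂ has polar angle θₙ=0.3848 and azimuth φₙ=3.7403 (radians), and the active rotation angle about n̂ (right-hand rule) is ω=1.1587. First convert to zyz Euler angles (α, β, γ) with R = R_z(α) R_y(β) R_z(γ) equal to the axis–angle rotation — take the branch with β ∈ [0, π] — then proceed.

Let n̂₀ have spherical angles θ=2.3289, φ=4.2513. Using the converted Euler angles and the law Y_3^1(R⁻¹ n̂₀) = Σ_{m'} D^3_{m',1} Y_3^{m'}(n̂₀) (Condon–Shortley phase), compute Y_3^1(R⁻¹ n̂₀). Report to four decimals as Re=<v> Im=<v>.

Axis–angle → zyz. n̂ = (sinθₙcosφₙ, sinθₙsinφₙ, cosθₙ) = (-0.310083, -0.211551, +0.926874), ω = 1.1587.
R = I cosω + sinω [n̂]ₓ + (1−cosω) n̂n̂ᵀ gives
  R = [+0.458171, -0.809954, -0.366133; +0.888603, +0.427360, +0.166579; +0.021549, -0.401669, +0.915532]
β = atan2(√(R₁₃²+R₂₃²), R₃₃) = 0.413969; α = atan2(R₂₃, R₁₃) mod 2π = 2.714614; γ = atan2(R₃₂, −R₃₁) mod 2π = 4.658792
Need the full column D^3_{m',1} for m'=−3..3 at α=2.7146, β=0.4140, γ=4.6588.
cos(β/2)=0.978655, sin(β/2)=0.205510
d^3_{-3,1}: single k=4 term ⇒ +0.006617;  D = -0.006230-0.002228i
d^3_{-2,1}: k∈[3..4] ⇒ +0.051454 -0.001134 = +0.050319;  D = +0.036109+0.035045i
d^3_{-1,1}: k∈[2..4] ⇒ +0.232453 -0.013667 +0.000075 = +0.218861;  D = -0.079833-0.203781i
d^3_{0,1}: k∈[1..3] ⇒ +0.639103 -0.084547 +0.001243 = +0.555799;  D = -0.029775+0.555001i
d^3_{1,1}: k∈[0..2] ⇒ +0.878573 -0.309937 +0.010250 = +0.578887;  D = +0.267613-0.513316i
d^3_{2,1}: k∈[0..1] ⇒ -0.583419 +0.051454 = -0.531965;  D = +0.419189-0.327518i
d^3_{3,1}: single k=0 term ⇒ +0.150048;  D = +0.145879-0.035122i
Y_3^{m'}(θ=2.3289,φ=4.2513) and Σ D·Y over m':
  (-0.0062-0.0022i)·(+0.1569-0.0298i)  (+0.0361+0.0350i)·(+0.2238+0.2953i)  (-0.0798-0.2038i)·(-0.1424+0.2866i)  (-0.0298+0.5550i)·(+0.1633+0.0000i)  (+0.2676-0.5133i)·(+0.1424+0.2866i)  (+0.4192-0.3275i)·(+0.2238-0.2953i)  (+0.1459-0.0351i)·(-0.1569-0.0298i)
Y_3^1(R⁻¹ n̂) = +0.219981-0.077195i

Re=0.2200 Im=-0.0772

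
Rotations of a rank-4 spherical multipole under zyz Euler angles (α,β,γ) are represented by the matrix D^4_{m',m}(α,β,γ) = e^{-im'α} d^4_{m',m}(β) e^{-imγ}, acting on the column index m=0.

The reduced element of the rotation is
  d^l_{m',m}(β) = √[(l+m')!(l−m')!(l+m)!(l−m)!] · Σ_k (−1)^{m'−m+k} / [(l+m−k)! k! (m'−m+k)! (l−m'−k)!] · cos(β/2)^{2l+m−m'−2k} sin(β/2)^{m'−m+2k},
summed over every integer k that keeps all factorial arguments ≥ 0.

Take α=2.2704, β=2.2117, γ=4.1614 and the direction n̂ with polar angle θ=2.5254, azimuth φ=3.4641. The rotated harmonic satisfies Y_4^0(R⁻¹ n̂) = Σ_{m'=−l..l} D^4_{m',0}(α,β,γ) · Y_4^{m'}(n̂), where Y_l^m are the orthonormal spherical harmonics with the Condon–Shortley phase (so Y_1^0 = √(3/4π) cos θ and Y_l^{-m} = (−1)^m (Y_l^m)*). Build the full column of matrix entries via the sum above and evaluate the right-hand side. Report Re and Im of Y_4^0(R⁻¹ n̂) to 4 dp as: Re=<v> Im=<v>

Need the full column D^4_{m',0} for m'=−4..4 at α=2.2704, β=2.2117, γ=4.1614.
cos(β/2)=0.448375, sin(β/2)=0.893846
d^4_{-4,0}: single k=4 term ⇒ +0.215856;  D = -0.203269+0.072632i
d^4_{-3,0}: k∈[3..4] ⇒ +0.153129 -0.608556 = -0.455427;  D = -0.393402-0.229453i
d^4_{-2,0}: k∈[2..4] ⇒ +0.061588 -0.652687 +0.972700 = +0.381600;  D = -0.065158-0.375997i
d^4_{-1,0}: k∈[1..4] ⇒ +0.014564 -0.347264 +1.380074 -0.914100 = +0.133274;  D = -0.085817+0.101967i
d^4_{0,0}: k∈[0..4] ⇒ +0.001634 -0.103871 +0.928790 -1.640505 +0.407474 = -0.406478;  D = -0.406478+0.000000i
d^4_{1,0}: k∈[0..3] ⇒ -0.014564 +0.347264 -1.380074 +0.914100 = -0.133274;  D = +0.085817+0.101967i
d^4_{2,0}: k∈[0..2] ⇒ +0.061588 -0.652687 +0.972700 = +0.381600;  D = -0.065158+0.375997i
d^4_{3,0}: k∈[0..1] ⇒ -0.153129 +0.608556 = +0.455427;  D = +0.393402-0.229453i
d^4_{4,0}: single k=0 term ⇒ +0.215856;  D = -0.203269-0.072632i
Y_4^{m'}(θ=2.5254,φ=3.4641) and Σ D·Y over m':
  (-0.2033+0.0726i)·(+0.0137-0.0474i)  (-0.3934-0.2295i)·(+0.1119-0.1624i)  (-0.0652-0.3760i)·(+0.3270-0.2460i)  (-0.0858+0.1020i)·(+0.3517-0.1175i)  (-0.4065+0.0000i)·(-0.1540+0.0000i)  (+0.0858+0.1020i)·(-0.3517-0.1175i)  (-0.0652+0.3760i)·(+0.3270+0.2460i)  (+0.3934-0.2295i)·(-0.1119-0.1624i)  (-0.2033-0.0726i)·(+0.0137+0.0474i)
Y_4^0(R⁻¹ n̂) = -0.362597-0.000000i

Re=-0.3626 Im=0.0000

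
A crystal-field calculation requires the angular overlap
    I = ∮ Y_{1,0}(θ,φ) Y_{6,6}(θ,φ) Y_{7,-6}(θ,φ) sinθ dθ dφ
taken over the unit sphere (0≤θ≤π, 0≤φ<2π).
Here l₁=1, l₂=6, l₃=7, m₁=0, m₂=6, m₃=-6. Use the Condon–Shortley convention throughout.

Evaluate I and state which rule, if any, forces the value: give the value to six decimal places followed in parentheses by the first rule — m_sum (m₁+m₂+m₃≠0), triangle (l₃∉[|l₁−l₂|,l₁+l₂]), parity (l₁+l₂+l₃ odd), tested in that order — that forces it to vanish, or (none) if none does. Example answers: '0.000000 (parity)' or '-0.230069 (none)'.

Rules hold: Σm=0, L=14 even, 5≤7≤7.
N = 3·13·15 = 585
Δ = 0!·2!·12!/15! = 1/1365
Racah Σ t=0..0: t=0:+1/518400 = 1/518400
⇒ 3j(1 6 7; 0 0 0)² = 7/195, sgn -1
Racah Σ t=0..0: t=0:+1/479001600 = 1/479001600
⇒ 3j(1 6 7; 0 6 -6)² = 1/105, sgn -1
4πI² = N·(3j₀)²·(3jₘ)² = 1/5
I = +1·√(0.2/4π) = 0.12615663
No selection rule forces the value: the integral is nonzero (none).

0.126157 (none)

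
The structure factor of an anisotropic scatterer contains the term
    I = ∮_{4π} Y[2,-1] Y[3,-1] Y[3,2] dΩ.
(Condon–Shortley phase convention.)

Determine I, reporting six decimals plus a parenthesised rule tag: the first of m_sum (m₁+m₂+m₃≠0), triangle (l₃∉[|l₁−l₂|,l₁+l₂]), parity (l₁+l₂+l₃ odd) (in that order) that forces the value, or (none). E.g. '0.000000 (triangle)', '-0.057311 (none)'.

0.162868 (none)

Checks pass: Σm=0; 8 even; l₃=3∈[1,5].
(2·2+1)(2·3+1)(2·3+1) = 245
Δ: 2! 2! 4! / 9! → 1/3780
sum: t=0:+1/24 t=1:−1/4 t=2:+1/24 = -1/6
3j²(2 3 3; 0 0 0) = Δ·Π!·Σ² = 4/105  (sign +1)
sum: t=1:−1/12 t=2:+1/48 = -1/16
3j²(2 3 3; -1 -1 2) = Δ·Π!·Σ² = 1/28  (sign +1)
combine: 4πI² = 245·4/105·1/28 = 1/3
take √, sign +1: I = 0.16286750
No selection rule forces the value: the integral is nonzero (none).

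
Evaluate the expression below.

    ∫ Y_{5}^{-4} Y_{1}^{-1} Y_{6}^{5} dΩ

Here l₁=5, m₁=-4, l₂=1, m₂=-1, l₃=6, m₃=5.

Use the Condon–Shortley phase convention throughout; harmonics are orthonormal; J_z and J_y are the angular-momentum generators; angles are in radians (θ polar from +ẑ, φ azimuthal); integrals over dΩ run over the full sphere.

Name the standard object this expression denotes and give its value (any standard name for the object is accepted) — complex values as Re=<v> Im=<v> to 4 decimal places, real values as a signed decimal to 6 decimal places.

Gaunt coefficient, -0.303018

This is a Gaunt coefficient — the integral of a triple product of spherical harmonics over the sphere.
Checks pass: Σm=0; 12 even; l₃=6∈[4,6].
(2·5+1)(2·1+1)(2·6+1) = 429
Δ: 0! 10! 2! / 13! → 1/858
sum: t=0:+1/14400 = 1/14400
3j²(5 1 6; 0 0 0) = Δ·Π!·Σ² = 6/143  (sign +1)
sum: t=0:+1/725760 = 1/725760
3j²(5 1 6; -4 -1 5) = Δ·Π!·Σ² = 5/78  (sign -1)
combine: 4πI² = 429·6/143·5/78 = 15/13
take √, sign -1: I = -0.30301841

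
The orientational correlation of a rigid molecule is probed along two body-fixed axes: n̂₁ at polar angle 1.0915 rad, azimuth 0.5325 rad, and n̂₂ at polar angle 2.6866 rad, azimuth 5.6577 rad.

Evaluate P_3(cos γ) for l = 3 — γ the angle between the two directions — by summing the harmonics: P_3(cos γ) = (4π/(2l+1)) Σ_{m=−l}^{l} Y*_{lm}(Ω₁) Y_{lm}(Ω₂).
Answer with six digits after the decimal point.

Addition theorem: P_3(cos γ) = (4π/7) Σ_m Y*_{lm}(Ω₁) Y_{lm}(Ω₂), m = −3…3:
  [-3]  conj(Y_{3,-3})(Ω₁) = -0.00778 + 0.29138j ; Y_{3,-3}(Ω₂) = -0.01066 + 0.03377j ; Δ = -0.00976 - 0.00337j
  [-2]  conj(Y_{3,-2})(Ω₁) = 0.17978 + 0.32460j ; Y_{3,-2}(Ω₂) = -0.05574 - 0.16830j ; Δ = 0.04461 - 0.04835j
  [-1]  conj(Y_{3,-1})(Ω₁) = 0.01564 + 0.00922j ; Y_{3,-1}(Ω₂) = 0.34937 + 0.25232j ; Δ = 0.00314 + 0.00717j
  [+0]  conj(Y_{3,0})(Ω₁) = -0.33329 + 0.00000j ; Y_{3,0}(Ω₂) = -0.34674 + 0.00000j ; Δ = 0.11556 + 0.00000j
  [+1]  conj(Y_{3,1})(Ω₁) = -0.01564 + 0.00922j ; Y_{3,1}(Ω₂) = -0.34937 + 0.25232j ; Δ = 0.00314 - 0.00717j
  [+2]  conj(Y_{3,2})(Ω₁) = 0.17978 - 0.32460j ; Y_{3,2}(Ω₂) = -0.05574 + 0.16830j ; Δ = 0.04461 + 0.04835j
  [+3]  conj(Y_{3,3})(Ω₁) = 0.00778 + 0.29138j ; Y_{3,3}(Ω₂) = 0.01066 + 0.03377j ; Δ = -0.00976 + 0.00337j
Σ over m = 0.19155 + 0.00000j; ×(4π/7) → 0.34387 + 0.00000j. Real part: 0.343867

0.343867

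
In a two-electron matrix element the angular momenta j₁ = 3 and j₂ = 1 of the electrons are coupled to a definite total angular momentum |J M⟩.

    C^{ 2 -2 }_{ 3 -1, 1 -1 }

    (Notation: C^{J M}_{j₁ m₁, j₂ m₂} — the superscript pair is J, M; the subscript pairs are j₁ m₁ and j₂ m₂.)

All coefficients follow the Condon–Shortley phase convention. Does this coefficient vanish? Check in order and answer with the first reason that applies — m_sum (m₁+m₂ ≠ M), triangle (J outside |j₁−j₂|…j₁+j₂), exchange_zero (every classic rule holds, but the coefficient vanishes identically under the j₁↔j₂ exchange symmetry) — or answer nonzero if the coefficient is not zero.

nonzero

m-sum: m₁+m₂ = -1+(-1) = -2, M = -2  ✓
triangle: |j₁−j₂| = 2 ≤ J = 2 ≤ j₁+j₂ = 4  ✓
exchange: j₁≠j₂ or m₁≠m₂ — the exchange symmetry imposes no constraint here
value check: CG = +√(1/21) = +0.218218 ≠ 0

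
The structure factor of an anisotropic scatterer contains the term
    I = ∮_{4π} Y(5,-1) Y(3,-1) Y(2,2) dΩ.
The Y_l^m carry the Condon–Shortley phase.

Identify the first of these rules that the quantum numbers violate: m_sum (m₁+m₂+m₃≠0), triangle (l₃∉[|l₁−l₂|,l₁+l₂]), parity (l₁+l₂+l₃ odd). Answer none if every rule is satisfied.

azimuthal sum: -1 − 1 + 2 = 0  ✓
2 ≤ 2 ≤ 8 (triangle on l)  ✓
L = 5 + 3 + 2 = 10 (even)  ✓

none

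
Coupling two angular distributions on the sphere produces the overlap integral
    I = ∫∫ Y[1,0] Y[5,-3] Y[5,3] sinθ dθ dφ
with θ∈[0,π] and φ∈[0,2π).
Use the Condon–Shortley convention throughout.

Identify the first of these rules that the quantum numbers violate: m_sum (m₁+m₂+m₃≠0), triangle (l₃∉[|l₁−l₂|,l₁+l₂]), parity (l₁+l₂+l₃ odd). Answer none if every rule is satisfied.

parity

azimuthal sum: 0 − 3 + 3 = 0  ✓
4 ≤ 5 ≤ 6 (triangle on l)  ✓
L = 1 + 5 + 5 = 11 (odd)  ✗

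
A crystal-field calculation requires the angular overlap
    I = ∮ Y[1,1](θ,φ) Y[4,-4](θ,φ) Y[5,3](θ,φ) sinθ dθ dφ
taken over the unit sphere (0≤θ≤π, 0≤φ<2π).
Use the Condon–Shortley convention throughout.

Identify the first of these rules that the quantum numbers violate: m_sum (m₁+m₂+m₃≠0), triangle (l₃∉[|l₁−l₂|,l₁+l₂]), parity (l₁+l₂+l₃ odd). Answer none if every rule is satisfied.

m₁+m₂+m₃ = 1 − 4 + 3 = 0  ✓
triangle: |1−4|=3 ≤ l₃=5 ≤ 1+4=5  ✓
parity: l₁+l₂+l₃ = 10 is even  ✓

none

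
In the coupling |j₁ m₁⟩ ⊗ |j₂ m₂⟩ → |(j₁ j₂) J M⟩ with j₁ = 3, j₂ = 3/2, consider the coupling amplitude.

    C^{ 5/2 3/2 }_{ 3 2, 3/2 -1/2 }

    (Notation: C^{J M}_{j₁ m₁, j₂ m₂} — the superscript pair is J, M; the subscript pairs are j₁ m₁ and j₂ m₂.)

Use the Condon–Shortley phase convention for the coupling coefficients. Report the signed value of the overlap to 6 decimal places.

√[6·2!4!1!/8! · 5!1!1!2!4!1!] = √(288/7)
  +(−1)^0/∏(0,2,1,1,3,0)! = 1/12  (running 1/12)
  +(−1)^1/∏(1,1,0,0,4,1)! = -1/24  (running 1/24)
⟨..|..⟩ = √(288/7)·(1/24) = +0.267261

+√(1/14) = +0.267261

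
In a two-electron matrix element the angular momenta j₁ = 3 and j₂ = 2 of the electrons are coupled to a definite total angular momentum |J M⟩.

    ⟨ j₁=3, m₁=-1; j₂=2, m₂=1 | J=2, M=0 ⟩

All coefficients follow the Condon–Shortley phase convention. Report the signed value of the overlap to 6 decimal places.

+0.377964  (= +√(1/7))

triangle: 3!*3!*1!/8! = 36/40320
(j±m)!: 2!*4!*3!*1!*2!*2! = 1152
prefactor² = (2J+1)*Δ*N² = 36/7
  k=2: +1/(2!*1!*2!*1!*1!*0!) = 1/4
  k=3: −1/(3!*0!*1!*0!*2!*1!) = -1/12
Σ = 1/6  ⇒  CG² = 36/7*(1/6)² = 1/7
CG = +√(1/7) = +0.377964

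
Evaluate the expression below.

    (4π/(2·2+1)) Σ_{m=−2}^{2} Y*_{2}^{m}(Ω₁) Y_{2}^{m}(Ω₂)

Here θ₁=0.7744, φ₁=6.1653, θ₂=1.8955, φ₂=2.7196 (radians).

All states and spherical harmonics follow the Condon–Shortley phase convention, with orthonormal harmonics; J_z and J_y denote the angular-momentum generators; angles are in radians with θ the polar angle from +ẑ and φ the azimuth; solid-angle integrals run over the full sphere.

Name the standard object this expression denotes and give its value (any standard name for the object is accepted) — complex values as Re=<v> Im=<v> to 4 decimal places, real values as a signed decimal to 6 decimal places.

Legendre polynomial (addition theorem), +0.610407

This sum is the spherical-harmonic addition theorem: it equals the Legendre polynomial P_l(cos γ) of the angle γ between the two directions.
Summing Y*_{l m}(θ₁,φ₁)·Y_{l m}(θ₂,φ₂) over m ∈ [−2, 2]; prefactor 4π/(2·2+1) = 2.513274:
  m=-2: (0.18366 - 0.04412j) × (0.23055 + 0.25928j) = 0.05378 + 0.03745j  (running Σ = 0.05378 + 0.03745j)
  m=-1: (0.38350 - 0.04542j) × (0.21309 + 0.09567j) = 0.08607 + 0.02701j  (running Σ = 0.13985 + 0.06446j)
  m=0: (0.16810 + 0.00000j) × (-0.21909 + 0.00000j) = -0.03683 + 0.00000j  (running Σ = 0.10302 + 0.06446j)
  m=1: (-0.38350 - 0.04542j) × (-0.21309 + 0.09567j) = 0.08607 - 0.02701j  (running Σ = 0.18909 + 0.03745j)
  m=2: (0.18366 + 0.04412j) × (0.23055 - 0.25928j) = 0.05378 - 0.03745j  (running Σ = 0.24287 + 0.00000j)
Σ over m = 0.24287 + 0.00000j; ×(4π/5) → 0.61041 + 0.00000j. Real part: 0.610407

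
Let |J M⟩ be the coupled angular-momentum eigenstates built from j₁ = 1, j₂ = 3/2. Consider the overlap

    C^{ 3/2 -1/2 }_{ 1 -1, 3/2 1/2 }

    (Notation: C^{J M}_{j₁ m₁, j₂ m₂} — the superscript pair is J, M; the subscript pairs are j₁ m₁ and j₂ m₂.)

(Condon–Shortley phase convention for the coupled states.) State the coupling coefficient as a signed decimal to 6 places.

triangle: 1!·1!·2!/5! = 2/120
(j±m)!: 0!·2!·2!·1!·1!·2! = 8
prefactor² = (2J+1)·Δ·N² = 8/15
  k=1: −1/(1!·0!·1!·1!·0!·1!) = -1
Σ = -1  ⇒  CG² = 8/15·(-1)² = 8/15
CG = −√(8/15) = -0.730297

−√(8/15) ≈ -0.730297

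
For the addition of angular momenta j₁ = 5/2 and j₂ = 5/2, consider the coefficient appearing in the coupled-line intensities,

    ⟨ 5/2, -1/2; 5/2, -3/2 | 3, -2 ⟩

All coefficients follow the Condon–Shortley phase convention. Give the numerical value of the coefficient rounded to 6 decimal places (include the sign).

-0.288675  (= −√(1/12))

√[7·2!3!3!/9! · 2!3!1!4!1!5!] = √(48)
  +(−1)^0/∏(0,2,3,1,0,2)! = 1/24  (running 1/24)
  +(−1)^1/∏(1,1,2,0,1,3)! = -1/12  (running -1/24)
⟨..|..⟩ = √(48)·(-1/24) = -0.288675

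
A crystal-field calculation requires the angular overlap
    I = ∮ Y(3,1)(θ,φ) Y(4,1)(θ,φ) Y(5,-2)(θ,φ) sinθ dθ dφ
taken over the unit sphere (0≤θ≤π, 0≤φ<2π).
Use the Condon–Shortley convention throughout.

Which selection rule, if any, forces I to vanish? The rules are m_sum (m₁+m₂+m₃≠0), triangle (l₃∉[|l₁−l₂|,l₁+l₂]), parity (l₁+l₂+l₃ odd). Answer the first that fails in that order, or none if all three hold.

none

azimuthal sum: 1 + 1 − 2 = 0  ✓
1 ≤ 5 ≤ 7 (triangle on l)  ✓
L = 3 + 4 + 5 = 12 (even)  ✓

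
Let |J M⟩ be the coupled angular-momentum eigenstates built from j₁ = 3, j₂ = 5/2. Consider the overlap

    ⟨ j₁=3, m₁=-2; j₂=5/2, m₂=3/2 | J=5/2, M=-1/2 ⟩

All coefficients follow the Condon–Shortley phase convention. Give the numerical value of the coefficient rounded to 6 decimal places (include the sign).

j₁+j₂−J=3  J+j₁−j₂=3  J−j₁+j₂=2  j₁+j₂+J+1=9
(j₁±m₁, j₂±m₂, J±M) = (1,5,4,1,2,3)
P² = 288/7
sum k=2..3:
  [2] +1/24 = 1/24
  [3] −1/12 = -1/12
S = -1/24
C² = P²·S² = 1/14 ; C = -0.267261

-0.267261  (= −√(1/14))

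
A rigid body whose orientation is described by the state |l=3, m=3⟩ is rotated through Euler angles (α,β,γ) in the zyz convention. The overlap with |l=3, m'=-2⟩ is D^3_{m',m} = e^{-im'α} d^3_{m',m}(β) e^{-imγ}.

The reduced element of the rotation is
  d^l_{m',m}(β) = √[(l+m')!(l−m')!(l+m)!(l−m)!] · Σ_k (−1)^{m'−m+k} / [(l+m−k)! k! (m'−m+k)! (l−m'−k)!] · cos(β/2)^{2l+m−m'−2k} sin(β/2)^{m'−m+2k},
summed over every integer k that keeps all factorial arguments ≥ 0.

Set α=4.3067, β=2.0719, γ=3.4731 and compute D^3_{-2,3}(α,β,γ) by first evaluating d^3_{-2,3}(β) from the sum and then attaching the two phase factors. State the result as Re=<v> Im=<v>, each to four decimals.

Split into d^3_{-2,3}(β=2.0719) × two z-phases.
c=cos(2.071900/2)=0.509709, s=sin(2.071900/2)=0.860347; N=√[1·120·720·1]=293.938769
k: max(0,(3)−(-2))=5 … min(3+(3),3−(-2))=5
  k=5: (−1)^0·293.9388/(120)·0.5097^1·0.8603^5 = +0.588526
d^3_{-2,3}(2.0719) = +0.588526
Phases: e^{-i·(-2)·4.3067}=-0.688500+0.725237i, e^{-i·(3)·3.4731}=-0.544904+0.838499i ⇒ D=-0.137094-0.572336i

Re=-0.1371 Im=-0.5723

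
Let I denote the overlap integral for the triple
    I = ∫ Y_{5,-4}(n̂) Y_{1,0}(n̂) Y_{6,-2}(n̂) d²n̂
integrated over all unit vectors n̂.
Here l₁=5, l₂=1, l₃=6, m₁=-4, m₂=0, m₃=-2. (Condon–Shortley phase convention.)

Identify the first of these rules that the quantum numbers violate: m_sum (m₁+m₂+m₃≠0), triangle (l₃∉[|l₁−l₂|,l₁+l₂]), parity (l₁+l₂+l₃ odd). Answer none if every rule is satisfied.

m_sum

m₁+m₂+m₃ = -4 + 0 − 2 = -6  ✗
triangle: |5−1|=4 ≤ l₃=6 ≤ 5+1=6
parity: l₁+l₂+l₃ = 12 is even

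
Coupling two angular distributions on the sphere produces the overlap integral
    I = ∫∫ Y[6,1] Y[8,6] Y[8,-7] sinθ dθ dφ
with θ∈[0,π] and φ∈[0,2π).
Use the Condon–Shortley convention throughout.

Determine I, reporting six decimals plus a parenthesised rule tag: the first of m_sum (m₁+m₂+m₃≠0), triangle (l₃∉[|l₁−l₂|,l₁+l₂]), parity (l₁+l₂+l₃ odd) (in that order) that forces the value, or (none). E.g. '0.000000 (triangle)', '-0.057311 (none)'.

0.068848 (none)

Checks pass: Σm=0; 22 even; l₃=8∈[2,14].
(2·6+1)(2·8+1)(2·8+1) = 3757
Δ: 6! 6! 10! / 23! → 1/13742520792
sum: t=0:+1/41803776000 t=1:−1/435456000 t=2:+1/39813120 t=3:−1/18662400 t=4:+1/39813120 t=5:−1/435456000 t=6:+1/41803776000 = -11/1393459200
3j²(6 8 8; 0 0 0) = Δ·Π!·Σ² = 600/96577  (sign -1)
sum: t=4:+1/20901888000 t=5:−1/31352832000 = 1/62705664000
3j²(6 8 8; 1 6 -7) = Δ·Π!·Σ² = 455/178296  (sign -1)
combine: 4πI² = 3757·600/96577·455/178296 = 11375/190969
take √, sign +1: I = 0.06884768
No selection rule forces the value: the integral is nonzero (none).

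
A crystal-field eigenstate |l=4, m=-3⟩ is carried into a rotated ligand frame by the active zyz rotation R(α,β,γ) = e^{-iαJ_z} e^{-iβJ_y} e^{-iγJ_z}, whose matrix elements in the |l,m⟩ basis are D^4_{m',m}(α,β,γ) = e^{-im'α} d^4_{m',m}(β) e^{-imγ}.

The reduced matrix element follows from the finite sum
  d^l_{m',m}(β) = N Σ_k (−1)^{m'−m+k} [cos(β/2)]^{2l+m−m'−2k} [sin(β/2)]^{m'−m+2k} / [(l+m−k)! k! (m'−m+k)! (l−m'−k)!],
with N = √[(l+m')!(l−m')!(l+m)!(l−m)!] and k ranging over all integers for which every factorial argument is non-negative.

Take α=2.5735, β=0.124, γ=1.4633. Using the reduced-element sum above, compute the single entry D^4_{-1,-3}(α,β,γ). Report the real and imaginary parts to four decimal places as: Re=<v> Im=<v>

First d^4_{-1,-3}(β=0.1240), then the phase factors e^{-i(-1)α} and e^{-i(-3)γ}:
Half-angle: c=0.998079, s=0.061960. N=√(6·120·1·5040)=1904.940944
k: max(0,(-3)−(-1))=0 … min(4+(-3),4−(-1))=1
  k=0: (−1)^2·1904.9409/(240)·0.9981^6·0.0620^2 = +0.030122
  k=1: (−1)^3·1904.9409/(144)·0.9981^4·0.0620^4 = -0.000193
d^4_{-1,-3}(0.1240) = +0.030122 -0.000193 = +0.029929
Attach z-rotation phases: D = e^{-i(-1)(2.5735)}·(+0.029929)·e^{-i(-3)(1.4633)} = +0.023268+0.018824i

Re=0.0233 Im=0.0188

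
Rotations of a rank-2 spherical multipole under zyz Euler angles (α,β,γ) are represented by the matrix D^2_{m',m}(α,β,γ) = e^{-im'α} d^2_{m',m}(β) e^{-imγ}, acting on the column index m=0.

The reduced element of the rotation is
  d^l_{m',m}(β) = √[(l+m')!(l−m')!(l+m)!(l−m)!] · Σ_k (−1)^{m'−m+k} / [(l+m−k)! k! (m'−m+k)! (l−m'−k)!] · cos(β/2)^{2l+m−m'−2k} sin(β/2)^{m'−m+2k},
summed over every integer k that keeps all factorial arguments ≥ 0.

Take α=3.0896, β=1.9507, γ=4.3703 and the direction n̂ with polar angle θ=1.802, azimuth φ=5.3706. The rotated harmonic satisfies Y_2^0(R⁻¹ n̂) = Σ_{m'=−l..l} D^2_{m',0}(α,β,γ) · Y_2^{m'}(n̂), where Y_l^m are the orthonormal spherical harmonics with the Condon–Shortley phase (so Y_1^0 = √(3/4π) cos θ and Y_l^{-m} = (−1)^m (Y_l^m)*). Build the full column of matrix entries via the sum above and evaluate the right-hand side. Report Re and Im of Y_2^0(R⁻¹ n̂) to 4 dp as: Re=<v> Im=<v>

Re=-0.0747 Im=0.0000

Need the full column D^2_{m',0} for m'=−2..2 at α=3.0896, β=1.9507, γ=4.3703.
cos(β/2)=0.560878, sin(β/2)=0.827898
d^2_{-2,0}: single k=2 term ⇒ +0.528162;  D = +0.525309-0.054822i
d^2_{-1,0}: k∈[1..2] ⇒ +0.357815 -0.779606 = -0.421791;  D = +0.421221-0.021920i
d^2_{0,0}: k∈[0..2] ⇒ +0.098963 -0.862484 +0.469794 = -0.293727;  D = -0.293727+0.000000i
d^2_{1,0}: k∈[0..1] ⇒ -0.357815 +0.779606 = +0.421791;  D = -0.421221-0.021920i
d^2_{2,0}: single k=0 term ⇒ +0.528162;  D = +0.525309+0.054822i
Y_2^{m'}(θ=1.802,φ=5.3706) and Σ D·Y over m':
  (+0.5253-0.0548i)·(-0.0921+0.3542i)  (+0.4212-0.0219i)·(-0.1054-0.1363i)  (-0.2937+0.0000i)·(-0.2657+0.0000i)  (-0.4212-0.0219i)·(+0.1054-0.1363i)  (+0.5253+0.0548i)·(-0.0921-0.3542i)
Y_2^0(R⁻¹ n̂) = -0.074653+0.000000i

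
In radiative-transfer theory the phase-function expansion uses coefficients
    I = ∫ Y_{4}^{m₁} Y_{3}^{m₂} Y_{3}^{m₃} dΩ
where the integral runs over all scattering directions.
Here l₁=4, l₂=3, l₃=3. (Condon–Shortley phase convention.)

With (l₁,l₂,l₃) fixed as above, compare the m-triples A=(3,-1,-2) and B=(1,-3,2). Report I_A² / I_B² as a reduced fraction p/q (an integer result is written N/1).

7/15

l's match ⇒ only the (l;m) 3-j factors differ between A and B.
A: triangle coeff Δ(4,3,3) = 1/34650; Σ_t [0,1]: t=0:+1/288 t=1:−1/144 = -1/288; (3j)²=1/99 [(4 3 3; 3 -1 -2)], sign=+1
B: triangle coeff Δ(4,3,3) = 1/34650; Σ_t [0,0]: t=0:+1/288 = 1/288; (3j)²=5/231 [(4 3 3; 1 -3 2)], sign=-1
I_A²/I_B² = (1/99)/(5/231) = 7/15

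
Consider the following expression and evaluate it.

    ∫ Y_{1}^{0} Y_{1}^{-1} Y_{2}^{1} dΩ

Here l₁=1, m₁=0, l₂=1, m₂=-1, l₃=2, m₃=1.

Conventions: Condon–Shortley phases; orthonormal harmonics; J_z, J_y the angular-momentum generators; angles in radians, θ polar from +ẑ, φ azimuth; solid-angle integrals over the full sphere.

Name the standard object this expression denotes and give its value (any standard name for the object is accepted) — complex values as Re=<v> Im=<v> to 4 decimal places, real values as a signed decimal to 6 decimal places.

Gaunt coefficient, -0.218510

This is a Gaunt coefficient — the integral of a triple product of spherical harmonics over the sphere.
Rules hold: Σm=0, L=4 even, 0≤2≤2.
N = 3·3·5 = 45
Δ = 0!·2!·2!/5! = 1/30
Racah Σ t=0..0: t=0:+1/1 = 1/1
⇒ 3j(1 1 2; 0 0 0)² = 2/15, sgn +1
Racah Σ t=0..0: t=0:+1/2 = 1/2
⇒ 3j(1 1 2; 0 -1 1)² = 1/10, sgn -1
4πI² = N·(3j₀)²·(3jₘ)² = 3/5
I = -1·√(0.6/4π) = -0.21850969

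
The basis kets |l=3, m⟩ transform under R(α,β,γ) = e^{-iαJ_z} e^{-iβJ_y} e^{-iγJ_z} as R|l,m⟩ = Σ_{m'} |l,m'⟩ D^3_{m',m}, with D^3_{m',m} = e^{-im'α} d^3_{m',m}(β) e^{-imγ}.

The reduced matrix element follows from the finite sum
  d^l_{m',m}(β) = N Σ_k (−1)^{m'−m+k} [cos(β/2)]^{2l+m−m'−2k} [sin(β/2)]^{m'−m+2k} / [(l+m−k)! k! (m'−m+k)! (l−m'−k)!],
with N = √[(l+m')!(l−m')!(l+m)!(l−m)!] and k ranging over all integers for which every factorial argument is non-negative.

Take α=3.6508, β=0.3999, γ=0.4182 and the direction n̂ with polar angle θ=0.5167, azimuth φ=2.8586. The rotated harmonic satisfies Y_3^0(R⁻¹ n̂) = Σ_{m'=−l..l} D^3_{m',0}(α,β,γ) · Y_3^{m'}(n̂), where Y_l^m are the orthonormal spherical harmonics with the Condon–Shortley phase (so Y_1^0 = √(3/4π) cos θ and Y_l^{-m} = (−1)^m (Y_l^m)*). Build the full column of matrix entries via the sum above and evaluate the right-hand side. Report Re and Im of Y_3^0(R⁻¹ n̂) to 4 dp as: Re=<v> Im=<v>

Need the full column D^3_{m',0} for m'=−3..3 at α=3.6508, β=0.3999, γ=0.4182.
cos(β/2)=0.980077, sin(β/2)=0.198620
d^3_{-3,0}: single k=3 term ⇒ +0.032989;  D = -0.001424-0.032958i
d^3_{-2,0}: k∈[2..3] ⇒ +0.199365 -0.008188 = +0.191177;  D = +0.100313+0.162744i
d^3_{-1,0}: k∈[1..3] ⇒ +0.622177 -0.076659 +0.001049 = +0.546568;  D = -0.477225-0.266444i
d^3_{0,0}: k∈[0..3] ⇒ +0.886257 -0.327589 +0.013454 -0.000061 = +0.572061;  D = +0.572061+0.000000i
d^3_{1,0}: k∈[0..2] ⇒ -0.622177 +0.076659 -0.001049 = -0.546568;  D = +0.477225-0.266444i
d^3_{2,0}: k∈[0..1] ⇒ +0.199365 -0.008188 = +0.191177;  D = +0.100313-0.162744i
d^3_{3,0}: single k=0 term ⇒ -0.032989;  D = +0.001424-0.032958i
Y_3^{m'}(θ=0.5167,φ=2.8586) and Σ D·Y over m':
  (-0.0014-0.0330i)·(-0.0332-0.0378i)  (+0.1003+0.1627i)·(+0.1830+0.1163i)  (-0.4772-0.2664i)·(-0.4261-0.1239i)  (+0.5721+0.0000i)·(+0.2530+0.0000i)  (+0.4772-0.2664i)·(+0.4261-0.1239i)  (+0.1003-0.1627i)·(+0.1830-0.1163i)  (+0.0014-0.0330i)·(+0.0332-0.0378i)
Y_3^0(R⁻¹ n̂) = +0.481910+0.000000i

Re=0.4819 Im=0.0000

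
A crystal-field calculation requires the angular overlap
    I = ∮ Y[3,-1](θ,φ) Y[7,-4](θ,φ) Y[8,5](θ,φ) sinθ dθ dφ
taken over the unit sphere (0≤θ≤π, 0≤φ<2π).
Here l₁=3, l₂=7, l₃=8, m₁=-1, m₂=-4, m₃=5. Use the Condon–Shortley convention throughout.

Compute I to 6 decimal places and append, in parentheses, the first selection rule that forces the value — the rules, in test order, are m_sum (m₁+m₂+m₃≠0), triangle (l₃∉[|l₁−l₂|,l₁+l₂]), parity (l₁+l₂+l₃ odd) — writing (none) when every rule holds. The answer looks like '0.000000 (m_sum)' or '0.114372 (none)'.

Checks pass: Σm=0; 18 even; l₃=8∈[4,10].
(2·3+1)(2·7+1)(2·8+1) = 1785
Δ: 2! 4! 12! / 19! → 1/5290740
sum: t=0:+1/7257600 t=1:−1/2073600 t=2:+1/7257600 = -1/4838400
3j²(3 7 8; 0 0 0) = Δ·Π!·Σ² = 252/20995  (sign -1)
sum: t=0:+1/104509440 t=1:−1/43545600 t=2:+1/319334400 = -59/5748019200
3j²(3 7 8; -1 -4 5) = Δ·Π!·Σ² = 3481/406980  (sign +1)
combine: 4πI² = 1785·252/20995·3481/406980 = 73101/398905
take √, sign -1: I = -0.12075969
No selection rule forces the value: the integral is nonzero (none).

-0.120760 (none)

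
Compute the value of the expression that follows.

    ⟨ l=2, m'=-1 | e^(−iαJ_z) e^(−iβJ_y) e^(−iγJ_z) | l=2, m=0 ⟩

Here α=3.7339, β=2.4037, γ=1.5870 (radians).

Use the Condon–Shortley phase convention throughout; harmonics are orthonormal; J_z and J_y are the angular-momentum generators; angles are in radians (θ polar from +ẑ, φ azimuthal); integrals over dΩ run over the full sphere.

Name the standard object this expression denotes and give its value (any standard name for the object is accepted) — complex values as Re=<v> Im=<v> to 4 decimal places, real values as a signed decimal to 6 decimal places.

Wigner D-matrix element, Re=0.5058 Im=0.3403

This is a Wigner D-matrix element — the rotation-matrix element ⟨l m'| R(α,β,γ) |l m⟩ in the angular-momentum basis.
First d^2_{-1,0}(β=2.4037), then the phase factors e^{-i(-1)α} and e^{-i(0)γ}:
c=cos(2.403700/2)=0.360633, s=sin(2.403700/2)=0.932708; N=√[1·6·2·2]=4.898979
The bounds max(0,m−m')=1 and min(l+m,l−m')=2 give 2 terms
  k=1: (−1)^0·4.8990/(2)·0.3606^3·0.9327^1 = +0.107156
  k=2: (−1)^1·4.8990/(2)·0.3606^1·0.9327^3 = -0.716767
d^2_{-1,0}(2.4037) = +0.107156 -0.716767 = -0.609611
Phases: e^{-i·(-1)·3.7339}=-0.829655-0.558277i, e^{-i·(0)·1.5870}=+1.000000+0.000000i ⇒ D=+0.505766+0.340331i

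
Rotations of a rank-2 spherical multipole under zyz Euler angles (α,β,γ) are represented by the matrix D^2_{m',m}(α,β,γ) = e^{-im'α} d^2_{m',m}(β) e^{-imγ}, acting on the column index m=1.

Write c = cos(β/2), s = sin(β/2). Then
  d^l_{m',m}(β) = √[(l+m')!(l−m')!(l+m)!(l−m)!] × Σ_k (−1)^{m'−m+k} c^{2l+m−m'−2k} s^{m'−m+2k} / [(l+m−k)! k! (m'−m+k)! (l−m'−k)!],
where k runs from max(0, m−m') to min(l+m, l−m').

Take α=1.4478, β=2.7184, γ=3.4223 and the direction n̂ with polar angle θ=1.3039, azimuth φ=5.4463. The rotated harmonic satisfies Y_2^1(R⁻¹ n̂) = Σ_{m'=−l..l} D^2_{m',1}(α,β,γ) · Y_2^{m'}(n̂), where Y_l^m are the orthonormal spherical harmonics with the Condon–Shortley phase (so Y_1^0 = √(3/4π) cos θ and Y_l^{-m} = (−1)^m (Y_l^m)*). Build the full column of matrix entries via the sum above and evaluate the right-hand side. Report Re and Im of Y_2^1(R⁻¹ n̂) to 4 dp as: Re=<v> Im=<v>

Re=-0.0955 Im=0.3205

Need the full column D^2_{m',1} for m'=−2..2 at α=1.4478, β=2.7184, γ=3.4223.
cos(β/2)=0.210021, sin(β/2)=0.977697
d^2_{-2,1}: single k=3 term ⇒ +0.392559;  D = +0.339356-0.197333i
d^2_{-1,1}: k∈[2..3] ⇒ +0.126490 -0.913728 = -0.787238;  D = +0.309249+0.723954i
d^2_{0,1}: k∈[1..2] ⇒ +0.022185 -0.480785 = -0.458600;  D = +0.440650-0.127048i
d^2_{1,1}: k∈[0..1] ⇒ +0.001946 -0.126490 = -0.124544;  D = -0.019561-0.122998i
d^2_{2,1}: single k=0 term ⇒ -0.018114;  D = -0.018103+0.000629i
Y_2^{m'}(θ=1.3039,φ=5.4463) and Σ D·Y over m':
  (+0.3394-0.1973i)·(-0.0369+0.3575i)  (+0.3092+0.7240i)·(+0.1316+0.1459i)  (+0.4406-0.1270i)·(-0.2496+0.0000i)  (-0.0196-0.1230i)·(-0.1316+0.1459i)  (-0.0181+0.0006i)·(-0.0369-0.3575i)
Y_2^1(R⁻¹ n̂) = -0.095494+0.320535i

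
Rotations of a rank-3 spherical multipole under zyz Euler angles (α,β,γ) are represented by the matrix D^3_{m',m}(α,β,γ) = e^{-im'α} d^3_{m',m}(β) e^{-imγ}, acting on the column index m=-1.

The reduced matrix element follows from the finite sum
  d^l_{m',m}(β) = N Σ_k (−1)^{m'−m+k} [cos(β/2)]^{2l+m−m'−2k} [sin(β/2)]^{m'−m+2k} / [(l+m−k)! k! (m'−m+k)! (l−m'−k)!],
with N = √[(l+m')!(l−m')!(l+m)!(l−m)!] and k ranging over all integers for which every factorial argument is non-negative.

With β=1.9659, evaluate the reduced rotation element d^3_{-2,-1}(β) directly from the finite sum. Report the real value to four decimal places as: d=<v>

d=-0.4835

d^3_{-2,-1}(β=1.9659) via the finite sum:
Half-angle: c=0.554570, s=0.832137. N=√(1·120·2·24)=75.894664
The bounds max(0,m−m')=1 and min(l+m,l−m')=2 give 2 terms
  k=1: (−1)^0·75.8947/(24)·0.5546^5·0.8321^1 = +0.138031
  k=2: (−1)^1·75.8947/(12)·0.5546^3·0.8321^3 = -0.621561
d^3_{-2,-1}(1.9659) = +0.138031 -0.621561 = -0.483530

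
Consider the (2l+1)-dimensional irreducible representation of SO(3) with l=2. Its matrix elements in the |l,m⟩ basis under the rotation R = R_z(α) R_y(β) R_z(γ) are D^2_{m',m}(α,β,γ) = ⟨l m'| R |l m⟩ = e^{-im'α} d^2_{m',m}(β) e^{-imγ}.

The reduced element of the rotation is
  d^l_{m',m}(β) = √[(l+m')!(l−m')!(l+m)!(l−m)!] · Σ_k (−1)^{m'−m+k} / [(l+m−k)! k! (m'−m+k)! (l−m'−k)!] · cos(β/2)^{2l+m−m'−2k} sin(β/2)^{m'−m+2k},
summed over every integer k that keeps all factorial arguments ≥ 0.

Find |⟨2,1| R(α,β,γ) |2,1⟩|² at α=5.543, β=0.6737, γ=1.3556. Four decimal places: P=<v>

P=0.2515

Split into d^2_{1,1}(β=0.6737) × two z-phases.
Half-angle: c=0.943800, s=0.330516. N=√(6·1·6·1)=6.000000
k: max(0,(1)−(1))=0 … min(2+(1),2−(1))=1
  k=0: (−1)^0·6.0000/(6)·0.9438^4·0.3305^0 = +0.793452
  k=1: (−1)^1·6.0000/(2)·0.9438^2·0.3305^2 = -0.291921
d^2_{1,1}(0.6737) = +0.793452 -0.291921 = +0.501531
|D^2_{1,1}|² = |d^2_{1,1}(β)|² = (+0.501531)² = 0.251533 (the z-rotation phases have unit modulus)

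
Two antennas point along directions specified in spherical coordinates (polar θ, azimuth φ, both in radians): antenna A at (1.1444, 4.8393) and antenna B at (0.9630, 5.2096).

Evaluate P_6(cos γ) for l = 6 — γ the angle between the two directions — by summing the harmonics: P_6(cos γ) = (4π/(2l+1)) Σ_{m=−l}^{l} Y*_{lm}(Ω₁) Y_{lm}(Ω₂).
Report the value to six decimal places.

Expand P_6 via completeness: Σ_{m} conj(Y_{6,m}) at Ω₁ times Y_{6,m} at Ω₂ —
  m=-6: Y*=-0.199172-0.189860i  Y=+0.145991+0.023309i  product -0.024652-0.032360i
  m=-5: Y*=+0.256695-0.348716i  Y=+0.217172-0.282416i  product -0.042736-0.148226i
  m=-4: Y*=+0.188887+0.105072i  Y=-0.170182-0.383091i  product +0.008107-0.090242i
  m=-3: Y*=+0.084500-0.211111i  Y=-0.120457-0.009556i  product -0.012196+0.024622i
  m=-2: Y*=+0.290978+0.075485i  Y=+0.162738-0.250366i  product +0.066252-0.060567i
  m=-1: Y*=+0.016373-0.128318i  Y=-0.117342-0.216224i  product -0.029667+0.011517i
  m=+0: Y*=+0.311499-0.000000i  Y=+0.238598+0.000000i  product +0.074323+0.000000i
  m=+1: Y*=-0.016373-0.128318i  Y=+0.117342-0.216224i  product -0.029667-0.011517i
  m=+2: Y*=+0.290978-0.075485i  Y=+0.162738+0.250366i  product +0.066252+0.060567i
  m=+3: Y*=-0.084500-0.211111i  Y=+0.120457-0.009556i  product -0.012196-0.024622i
  m=+4: Y*=+0.188887-0.105072i  Y=-0.170182+0.383091i  product +0.008107+0.090242i
  m=+5: Y*=-0.256695-0.348716i  Y=-0.217172-0.282416i  product -0.042736+0.148226i
  m=+6: Y*=-0.199172+0.189860i  Y=+0.145991-0.023309i  product -0.024652+0.032360i
Total Σ_m = +0.004540-0.000000i. Multiply by 0.966644: +0.004389-0.000000i. P_6(cos γ) = 0.004389

0.004389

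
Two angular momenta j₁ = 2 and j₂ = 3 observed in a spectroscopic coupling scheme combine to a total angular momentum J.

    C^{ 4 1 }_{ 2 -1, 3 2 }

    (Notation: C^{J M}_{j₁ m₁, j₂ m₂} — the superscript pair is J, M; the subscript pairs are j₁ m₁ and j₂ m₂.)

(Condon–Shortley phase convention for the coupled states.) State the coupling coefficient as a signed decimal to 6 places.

-0.591608  (= −√(7/20))

triangle: 1!*3!*5!/10! = 720/3628800
(j±m)!: 1!*3!*5!*1!*5!*3! = 518400
prefactor² = (2J+1)*Δ*N² = 6480/7
  k=0: +1/(0!*1!*3!*5!*0!*0!) = 1/720
  k=1: −1/(1!*0!*2!*4!*1!*1!) = -1/48
Σ = -7/360  ⇒  CG² = 6480/7*(-7/360)² = 7/20
CG = −√(7/20) = -0.591608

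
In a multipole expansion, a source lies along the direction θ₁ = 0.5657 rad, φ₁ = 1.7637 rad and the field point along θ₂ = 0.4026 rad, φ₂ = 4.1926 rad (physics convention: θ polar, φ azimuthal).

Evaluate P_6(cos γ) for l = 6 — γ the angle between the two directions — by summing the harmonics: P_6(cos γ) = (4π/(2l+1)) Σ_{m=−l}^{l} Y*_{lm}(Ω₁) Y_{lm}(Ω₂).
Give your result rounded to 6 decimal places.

Expand P_6 via completeness: Σ_{m} conj(Y_{6,m}) at Ω₁ times Y_{6,m} at Ω₂ —
  [-6]  conj(Y_{6,-6})(Ω₁) = -0.004602-0.010491i ; Y_{6,-6}(Ω₂) = +0.001747-0.000040i ; Δ = -0.000008-0.000018i
  [-5]  conj(Y_{6,-5})(Ω₁) = -0.051365+0.035616i ; Y_{6,-5}(Ω₂) = -0.007342-0.012175i ; Δ = +0.000811+0.000364i
  [-4]  conj(Y_{6,-4})(Ω₁) = +0.144380+0.140454i ; Y_{6,-4}(Ω₂) = -0.034016+0.061047i ; Δ = -0.013486+0.004036i
  [-3]  conj(Y_{6,-3})(Ω₁) = +0.224163-0.343110i ; Y_{6,-3}(Ω₂) = +0.227497-0.002600i ; Δ = +0.050104-0.078639i
  [-2]  conj(Y_{6,-2})(Ω₁) = -0.427699-0.173715i ; Y_{6,-2}(Ω₂) = -0.238319-0.405611i ; Δ = +0.031468+0.214879i
  [-1]  conj(Y_{6,-1})(Ω₁) = -0.013617+0.069710i ; Y_{6,-1}(Ω₂) = -0.239819+0.419058i ; Δ = -0.025947-0.022424i
  [+0]  conj(Y_{6,0})(Ω₁) = -0.415983-0.000000i ; Y_{6,0}(Ω₂) = -0.109217+0.000000i ; Δ = +0.045432+0.000000i
  [+1]  conj(Y_{6,1})(Ω₁) = +0.013617+0.069710i ; Y_{6,1}(Ω₂) = +0.239819+0.419058i ; Δ = -0.025947+0.022424i
  [+2]  conj(Y_{6,2})(Ω₁) = -0.427699+0.173715i ; Y_{6,2}(Ω₂) = -0.238319+0.405611i ; Δ = +0.031468-0.214879i
  [+3]  conj(Y_{6,3})(Ω₁) = -0.224163-0.343110i ; Y_{6,3}(Ω₂) = -0.227497-0.002600i ; Δ = +0.050104+0.078639i
  [+4]  conj(Y_{6,4})(Ω₁) = +0.144380-0.140454i ; Y_{6,4}(Ω₂) = -0.034016-0.061047i ; Δ = -0.013486-0.004036i
  [+5]  conj(Y_{6,5})(Ω₁) = +0.051365+0.035616i ; Y_{6,5}(Ω₂) = +0.007342-0.012175i ; Δ = +0.000811-0.000364i
  [+6]  conj(Y_{6,6})(Ω₁) = -0.004602+0.010491i ; Y_{6,6}(Ω₂) = +0.001747+0.000040i ; Δ = -0.000008+0.000018i
Total Σ_m = +0.131316-0.000000i. Multiply by 0.966644: +0.126936-0.000000i. P_6(cos γ) = 0.126936

0.126936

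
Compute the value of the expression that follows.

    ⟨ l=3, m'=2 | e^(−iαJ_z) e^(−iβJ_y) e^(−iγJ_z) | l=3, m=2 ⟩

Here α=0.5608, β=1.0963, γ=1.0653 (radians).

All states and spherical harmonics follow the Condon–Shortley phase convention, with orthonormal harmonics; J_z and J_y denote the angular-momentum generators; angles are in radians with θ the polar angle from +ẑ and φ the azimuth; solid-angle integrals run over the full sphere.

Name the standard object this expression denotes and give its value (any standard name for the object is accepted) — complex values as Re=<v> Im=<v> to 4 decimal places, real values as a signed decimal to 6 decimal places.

This is a Wigner D-matrix element — the rotation-matrix element ⟨l m'| R(α,β,γ) |l m⟩ in the angular-momentum basis.
First d^3_{2,2}(β=1.0963), then the phase factors e^{-i(2)α} and e^{-i(2)γ}:
c=cos(1.096300/2)=0.853490, s=sin(1.096300/2)=0.521109; N=√[120·1·120·1]=120.000000
k: max(0,(2)−(2))=0 … min(3+(2),3−(2))=1
  k=0: (−1)^0·120.0000/(120)·0.8535^6·0.5211^0 = +0.386537
  k=1: (−1)^1·120.0000/(24)·0.8535^4·0.5211^2 = -0.720479
d^3_{2,2}(1.0963) = +0.386537 -0.720479 = -0.333942
D = (+0.434242-0.900796i)·(-0.333942)·(-0.531020-0.847359i) = +0.331902-0.036861i

Wigner D-matrix element, Re=0.3319 Im=-0.0369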